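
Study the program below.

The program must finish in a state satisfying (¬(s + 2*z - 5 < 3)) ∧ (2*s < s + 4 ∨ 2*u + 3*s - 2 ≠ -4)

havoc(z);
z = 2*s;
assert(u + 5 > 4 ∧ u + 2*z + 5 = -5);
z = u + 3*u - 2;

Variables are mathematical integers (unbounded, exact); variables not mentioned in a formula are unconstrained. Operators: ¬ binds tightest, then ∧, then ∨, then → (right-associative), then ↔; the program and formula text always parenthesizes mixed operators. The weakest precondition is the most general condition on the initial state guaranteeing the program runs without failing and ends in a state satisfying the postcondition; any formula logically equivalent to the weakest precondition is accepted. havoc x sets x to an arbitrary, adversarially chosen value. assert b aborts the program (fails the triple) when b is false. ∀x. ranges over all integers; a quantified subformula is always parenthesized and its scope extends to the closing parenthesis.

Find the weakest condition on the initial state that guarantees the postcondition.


Working backward. After the program, the postcondition (¬(s + 2*z - 5 < 3)) ∧ (2*s < s + 4 ∨ 2*u + 3*s - 2 ≠ -4) must hold; in canonical form it is (¬(s + 2*z < 8)) ∧ (s < 4 ∨ 3*s + 2*u ≠ -2).
Before z := u + 3*u - 2: (¬(s + 8*u < 12)) ∧ (s < 4 ∨ 3*s + 2*u ≠ -2)
Before assert u + 5 > 4 ∧ u + 2*z + 5 = -5: u > -1 ∧ u + 2*z = -10 ∧ (¬(s + 8*u < 12)) ∧ (s < 4 ∨ 3*s + 2*u ≠ -2)
Before z := 2*s: u > -1 ∧ 4*s + u = -10 ∧ (¬(s + 8*u < 12)) ∧ (s < 4 ∨ 3*s + 2*u ≠ -2)
Before havoc z: u > -1 ∧ 4*s + u = -10 ∧ (¬(s + 8*u < 12)) ∧ (s < 4 ∨ 3*s + 2*u ≠ -2)
Answer: WP = u > -1 ∧ 4*s + u = -10 ∧ (¬(s + 8*u < 12)) ∧ (s < 4 ∨ 3*s + 2*u ≠ -2)


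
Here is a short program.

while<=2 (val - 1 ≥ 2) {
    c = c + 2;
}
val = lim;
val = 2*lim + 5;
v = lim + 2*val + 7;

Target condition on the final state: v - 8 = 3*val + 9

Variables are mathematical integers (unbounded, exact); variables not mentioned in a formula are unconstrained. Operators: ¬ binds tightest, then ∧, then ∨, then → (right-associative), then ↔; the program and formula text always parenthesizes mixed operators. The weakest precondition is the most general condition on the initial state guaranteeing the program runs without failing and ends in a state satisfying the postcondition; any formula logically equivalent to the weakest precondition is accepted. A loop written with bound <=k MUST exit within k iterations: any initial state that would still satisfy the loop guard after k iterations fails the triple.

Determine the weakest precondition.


Working backward. After the program, the postcondition v - 8 = 3*val + 9 must hold; in canonical form it is v = 3*val + 17.
Before v := lim + 2*val + 7: lim = val + 10
Before val := 2*lim + 5: lim = -15
Before val := lim: lim = -15
Before the loop (bound <=2), unroll the exhaustion recursion (WP_0 = exit-now case; WP_j = one more guarded iteration, up to j = 2):
  WP_0: (¬(val ≥ 3)) ∧ lim = -15
  WP_1: (val ≥ 3 → ((¬(val ≥ 3)) ∧ lim = -15)) ∧ ((¬(val ≥ 3)) → lim = -15)
  WP_2: (val ≥ 3 → ((val ≥ 3 → ((¬(val ≥ 3)) ∧ lim = -15)) ∧ ((¬(val ≥ 3)) → lim = -15))) ∧ ((¬(val ≥ 3)) → lim = -15)
So before the loop: (val ≥ 3 → ((val ≥ 3 → ((¬(val ≥ 3)) ∧ lim = -15)) ∧ ((¬(val ≥ 3)) → lim = -15))) ∧ ((¬(val ≥ 3)) → lim = -15)
Answer: WP = (val ≥ 3 → ((val ≥ 3 → ((¬(val ≥ 3)) ∧ lim = -15)) ∧ ((¬(val ≥ 3)) → lim = -15))) ∧ ((¬(val ≥ 3)) → lim = -15)


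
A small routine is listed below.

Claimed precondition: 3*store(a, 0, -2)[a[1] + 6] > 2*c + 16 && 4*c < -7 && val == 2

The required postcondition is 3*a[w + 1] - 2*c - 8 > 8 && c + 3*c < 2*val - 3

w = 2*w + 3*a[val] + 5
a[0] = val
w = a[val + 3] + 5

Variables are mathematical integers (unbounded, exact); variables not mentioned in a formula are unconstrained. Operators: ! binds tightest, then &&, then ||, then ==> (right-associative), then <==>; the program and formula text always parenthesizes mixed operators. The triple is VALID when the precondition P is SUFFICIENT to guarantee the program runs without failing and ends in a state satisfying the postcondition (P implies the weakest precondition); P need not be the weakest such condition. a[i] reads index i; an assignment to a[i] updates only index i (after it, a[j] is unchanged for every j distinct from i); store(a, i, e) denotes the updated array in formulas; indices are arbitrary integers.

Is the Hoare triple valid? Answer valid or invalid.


Working backward. After the program, the postcondition 3*a[w + 1] - 2*c - 8 > 8 && c + 3*c < 2*val - 3 must hold; in canonical form it is 3*a[w + 1] > 2*c + 16 && 4*c < 2*val - 3.
Before w := a[val + 3] + 5: 3*a[a[val + 3] + 6] > 2*c + 16 && 4*c < 2*val - 3
Before a[0] := val: 3*store(a, 0, val)[store(a, 0, val)[val + 3] + 6] > 2*c + 16 && 4*c < 2*val - 3
Before w := 2*w + 3*a[val] + 5: 3*store(a, 0, val)[store(a, 0, val)[val + 3] + 6] > 2*c + 16 && 4*c < 2*val - 3
The weakest precondition is 3*store(a, 0, val)[store(a, 0, val)[val + 3] + 6] > 2*c + 16 && 4*c < 2*val - 3.
Check whether 3*store(a, 0, -2)[a[1] + 6] > 2*c + 16 && 4*c < -7 && val == 2 implies it.
Countermodel: at the initial state a = {[-1] = 3, [0] = 4, [1] = -7, [5] = 6516, [6522] = -30152, elsewhere 4}, c = -4, val = 2, the precondition holds but the weakest precondition fails.
Answer: invalid


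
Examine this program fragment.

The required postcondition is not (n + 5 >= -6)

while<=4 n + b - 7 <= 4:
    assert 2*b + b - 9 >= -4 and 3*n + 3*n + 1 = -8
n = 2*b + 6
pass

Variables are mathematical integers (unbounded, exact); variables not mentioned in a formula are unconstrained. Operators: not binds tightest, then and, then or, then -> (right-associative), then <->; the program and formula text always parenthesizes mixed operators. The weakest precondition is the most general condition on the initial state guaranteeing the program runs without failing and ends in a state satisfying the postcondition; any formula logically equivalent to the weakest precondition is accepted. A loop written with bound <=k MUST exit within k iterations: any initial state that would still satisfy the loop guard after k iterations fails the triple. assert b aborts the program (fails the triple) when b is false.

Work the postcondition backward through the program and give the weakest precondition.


Working backward. After the program, the postcondition not (n + 5 >= -6) must hold; in canonical form it is not (n >= -11).
Before skip: not (n >= -11)
Before n := 2*b + 6: not (2*b >= -17)
Before the loop (bound <=4), unroll the exhaustion recursion (WP_0 = exit-now case; WP_j = one more guarded iteration, up to j = 4):
  WP_0: (not (b + n <= 11)) and (not (2*b >= -17))
  WP_1: (b + n <= 11 -> (3*b >= 5 and 6*n = -9 and (not (b + n <= 11)) and (not (2*b >= -17)))) and ((not (b + n <= 11)) -> (not (2*b >= -17)))
  WP_2: (b + n <= 11 -> (3*b >= 5 and 6*n = -9 and (b + n <= 11 -> (3*b >= 5 and 6*n = -9 and (not (b + n <= 11)) and (not (2*b >= -17)))) and ((not (b + n <= 11)) -> (not (2*b >= -17))))) and ((not (b + n <= 11)) -> (not (2*b >= -17)))
  WP_3: (b + n <= 11 -> (3*b >= 5 and 6*n = -9 and (b + n <= 11 -> (3*b >= 5 and 6*n = -9 and (b + n <= 11 -> (3*b >= 5 and 6*n = -9 and (not (b + n <= 11)) and (not (2*b >= -17)))) and ((not (b + n <= 11)) -> (not (2*b >= -17))))) and ((not (b + n <= 11)) -> (not (2*b >= -17))))) and ((not (b + n <= 11)) -> (not (2*b >= -17)))
  WP_4: (b + n <= 11 -> (3*b >= 5 and 6*n = -9 and (b + n <= 11 -> (3*b >= 5 and 6*n = -9 and (b + n <= 11 -> (3*b >= 5 and 6*n = -9 and (b + n <= 11 -> (3*b >= 5 and 6*n = -9 and (not (b + n <= 11)) and (not (2*b >= -17)))) and ((not (b + n <= 11)) -> (not (2*b >= -17))))) and ((not (b + n <= 11)) -> (not (2*b >= -17))))) and ((not (b + n <= 11)) -> (not (2*b >= -17))))) and ((not (b + n <= 11)) -> (not (2*b >= -17)))
So before the loop: (b + n <= 11 -> (3*b >= 5 and 6*n = -9 and (b + n <= 11 -> (3*b >= 5 and 6*n = -9 and (b + n <= 11 -> (3*b >= 5 and 6*n = -9 and (b + n <= 11 -> (3*b >= 5 and 6*n = -9 and (not (b + n <= 11)) and (not (2*b >= -17)))) and ((not (b + n <= 11)) -> (not (2*b >= -17))))) and ((not (b + n <= 11)) -> (not (2*b >= -17))))) and ((not (b + n <= 11)) -> (not (2*b >= -17))))) and ((not (b + n <= 11)) -> (not (2*b >= -17)))
Answer: WP = (b + n <= 11 -> (3*b >= 5 and 6*n = -9 and (b + n <= 11 -> (3*b >= 5 and 6*n = -9 and (b + n <= 11 -> (3*b >= 5 and 6*n = -9 and (b + n <= 11 -> (3*b >= 5 and 6*n = -9 and (not (b + n <= 11)) and (not (2*b >= -17)))) and ((not (b + n <= 11)) -> (not (2*b >= -17))))) and ((not (b + n <= 11)) -> (not (2*b >= -17))))) and ((not (b + n <= 11)) -> (not (2*b >= -17))))) and ((not (b + n <= 11)) -> (not (2*b >= -17)))


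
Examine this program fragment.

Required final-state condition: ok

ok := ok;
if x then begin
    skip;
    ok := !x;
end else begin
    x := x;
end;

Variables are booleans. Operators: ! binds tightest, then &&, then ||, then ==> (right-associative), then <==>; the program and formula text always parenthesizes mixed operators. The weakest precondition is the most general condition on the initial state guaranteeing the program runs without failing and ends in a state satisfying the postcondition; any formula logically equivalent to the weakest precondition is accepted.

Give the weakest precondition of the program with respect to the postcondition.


Working backward. After the program, ok must hold.
Then branch requires !x; else branch requires ok.
Before the if: (x ==> (!x)) && ((!x) ==> ok)
Before ok := ok: (x ==> (!x)) && ((!x) ==> ok)
Answer: WP = (x ==> (!x)) && ((!x) ==> ok)


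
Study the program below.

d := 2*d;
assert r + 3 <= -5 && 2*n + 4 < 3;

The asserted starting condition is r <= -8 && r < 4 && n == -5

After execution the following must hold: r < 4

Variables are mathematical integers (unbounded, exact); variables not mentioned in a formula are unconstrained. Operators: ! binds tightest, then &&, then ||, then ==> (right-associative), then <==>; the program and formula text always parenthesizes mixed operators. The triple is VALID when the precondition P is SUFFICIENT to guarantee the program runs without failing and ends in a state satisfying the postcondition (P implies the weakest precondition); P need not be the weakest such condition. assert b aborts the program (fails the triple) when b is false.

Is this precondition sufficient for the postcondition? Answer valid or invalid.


Working backward. After the program, r < 4 must hold.
Before assert r + 3 <= -5 && 2*n + 4 < 3: r <= -8 && 2*n < -1 && r < 4
Before d := 2*d: r <= -8 && 2*n < -1 && r < 4
The weakest precondition is r <= -8 && 2*n < -1 && r < 4.
Check whether r <= -8 && r < 4 && n == -5 implies it.
Every state satisfying the precondition satisfies the weakest precondition: the implication holds.
Answer: valid


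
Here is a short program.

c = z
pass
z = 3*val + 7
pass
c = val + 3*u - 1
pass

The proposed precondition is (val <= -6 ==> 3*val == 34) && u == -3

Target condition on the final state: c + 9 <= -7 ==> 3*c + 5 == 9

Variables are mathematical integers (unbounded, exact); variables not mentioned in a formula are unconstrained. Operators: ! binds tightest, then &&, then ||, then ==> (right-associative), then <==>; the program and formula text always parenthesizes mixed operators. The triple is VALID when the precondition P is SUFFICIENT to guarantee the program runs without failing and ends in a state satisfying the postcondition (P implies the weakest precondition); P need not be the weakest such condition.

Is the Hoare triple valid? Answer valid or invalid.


Working backward. After the program, the postcondition c + 9 <= -7 ==> 3*c + 5 == 9 must hold; in canonical form it is c <= -16 ==> 3*c == 4.
Before skip: c <= -16 ==> 3*c == 4
Before c := val + 3*u - 1: 3*u + val <= -15 ==> 9*u + 3*val == 7
Before skip: 3*u + val <= -15 ==> 9*u + 3*val == 7
Before z := 3*val + 7: 3*u + val <= -15 ==> 9*u + 3*val == 7
Before skip: 3*u + val <= -15 ==> 9*u + 3*val == 7
Before c := z: 3*u + val <= -15 ==> 9*u + 3*val == 7
The weakest precondition is 3*u + val <= -15 ==> 9*u + 3*val == 7.
Check whether (val <= -6 ==> 3*val == 34) && u == -3 implies it.
Every state satisfying the precondition satisfies the weakest precondition: the implication holds.
Answer: valid


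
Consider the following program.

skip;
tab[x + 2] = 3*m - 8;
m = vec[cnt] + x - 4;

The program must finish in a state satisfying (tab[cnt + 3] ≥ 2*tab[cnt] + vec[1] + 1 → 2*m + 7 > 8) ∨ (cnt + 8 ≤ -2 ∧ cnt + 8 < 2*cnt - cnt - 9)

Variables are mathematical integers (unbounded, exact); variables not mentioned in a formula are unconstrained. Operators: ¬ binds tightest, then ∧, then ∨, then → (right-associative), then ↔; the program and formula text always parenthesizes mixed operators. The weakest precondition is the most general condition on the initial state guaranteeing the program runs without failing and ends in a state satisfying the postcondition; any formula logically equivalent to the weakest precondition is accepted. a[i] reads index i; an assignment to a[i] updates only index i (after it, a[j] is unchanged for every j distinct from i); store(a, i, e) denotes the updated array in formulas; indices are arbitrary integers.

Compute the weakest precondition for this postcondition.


Working backward. After the program, the postcondition (tab[cnt + 3] ≥ 2*tab[cnt] + vec[1] + 1 → 2*m + 7 > 8) ∨ (cnt + 8 ≤ -2 ∧ cnt + 8 < 2*cnt - cnt - 9) must hold; in canonical form it is tab[cnt + 3] ≥ 2*tab[cnt] + vec[1] + 1 → 2*m > 1.
Before m := vec[cnt] + x - 4: tab[cnt + 3] ≥ 2*tab[cnt] + vec[1] + 1 → 2*vec[cnt] + 2*x > 9
Before tab[x + 2] := 3*m - 8: store(tab, x + 2, 3*m - 8)[cnt + 3] ≥ vec[1] + 2*store(tab, x + 2, 3*m - 8)[cnt] + 1 → 2*vec[cnt] + 2*x > 9
Before skip: store(tab, x + 2, 3*m - 8)[cnt + 3] ≥ vec[1] + 2*store(tab, x + 2, 3*m - 8)[cnt] + 1 → 2*vec[cnt] + 2*x > 9
Answer: WP = store(tab, x + 2, 3*m - 8)[cnt + 3] ≥ vec[1] + 2*store(tab, x + 2, 3*m - 8)[cnt] + 1 → 2*vec[cnt] + 2*x > 9


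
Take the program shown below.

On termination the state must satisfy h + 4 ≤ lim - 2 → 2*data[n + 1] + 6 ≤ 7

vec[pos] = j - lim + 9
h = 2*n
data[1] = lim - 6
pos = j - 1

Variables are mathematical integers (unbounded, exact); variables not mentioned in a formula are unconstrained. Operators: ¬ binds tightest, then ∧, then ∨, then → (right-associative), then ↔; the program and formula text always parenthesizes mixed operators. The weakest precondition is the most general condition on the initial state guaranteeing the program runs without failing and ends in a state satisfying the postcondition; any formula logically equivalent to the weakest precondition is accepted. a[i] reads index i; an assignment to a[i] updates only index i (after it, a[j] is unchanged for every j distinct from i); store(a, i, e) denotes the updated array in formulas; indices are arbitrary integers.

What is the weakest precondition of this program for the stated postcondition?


Working backward. After the program, the postcondition h + 4 ≤ lim - 2 → 2*data[n + 1] + 6 ≤ 7 must hold; in canonical form it is h ≤ lim - 6 → 2*data[n + 1] ≤ 1.
Before pos := j - 1: h ≤ lim - 6 → 2*data[n + 1] ≤ 1
Before data[1] := lim - 6: h ≤ lim - 6 → 2*store(data, 1, lim - 6)[n + 1] ≤ 1
Before h := 2*n: 2*n ≤ lim - 6 → 2*store(data, 1, lim - 6)[n + 1] ≤ 1
Before vec[pos] := j - lim + 9: 2*n ≤ lim - 6 → 2*store(data, 1, lim - 6)[n + 1] ≤ 1
Answer: WP = 2*n ≤ lim - 6 → 2*store(data, 1, lim - 6)[n + 1] ≤ 1


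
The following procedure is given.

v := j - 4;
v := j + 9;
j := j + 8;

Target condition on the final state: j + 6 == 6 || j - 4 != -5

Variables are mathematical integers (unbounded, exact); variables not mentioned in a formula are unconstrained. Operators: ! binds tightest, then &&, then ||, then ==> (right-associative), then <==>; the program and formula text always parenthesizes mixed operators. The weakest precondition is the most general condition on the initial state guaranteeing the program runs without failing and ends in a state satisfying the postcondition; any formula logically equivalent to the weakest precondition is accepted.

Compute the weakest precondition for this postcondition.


Working backward. After the program, the postcondition j + 6 == 6 || j - 4 != -5 must hold; in canonical form it is j == 0 || j != -1.
Before j := j + 8: j == -8 || j != -9
Before v := j + 9: j == -8 || j != -9
Before v := j - 4: j == -8 || j != -9
Answer: WP = j == -8 || j != -9


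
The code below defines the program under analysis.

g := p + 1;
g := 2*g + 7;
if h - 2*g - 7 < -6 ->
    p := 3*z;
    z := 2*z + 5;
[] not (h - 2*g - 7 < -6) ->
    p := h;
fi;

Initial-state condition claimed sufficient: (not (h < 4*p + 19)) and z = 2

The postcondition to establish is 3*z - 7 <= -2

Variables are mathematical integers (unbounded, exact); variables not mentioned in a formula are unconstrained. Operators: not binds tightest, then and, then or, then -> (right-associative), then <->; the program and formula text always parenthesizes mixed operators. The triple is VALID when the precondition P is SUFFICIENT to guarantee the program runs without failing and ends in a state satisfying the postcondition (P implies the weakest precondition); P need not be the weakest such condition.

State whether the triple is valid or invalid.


Working backward. After the program, the postcondition 3*z - 7 <= -2 must hold; in canonical form it is 3*z <= 5.
Then branch requires 6*z <= -10; else branch requires 3*z <= 5.
Before the if: (h < 2*g + 1 -> 6*z <= -10) and ((not (h < 2*g + 1)) -> 3*z <= 5)
Before g := 2*g + 7: (h < 4*g + 15 -> 6*z <= -10) and ((not (h < 4*g + 15)) -> 3*z <= 5)
Before g := p + 1: (h < 4*p + 19 -> 6*z <= -10) and ((not (h < 4*p + 19)) -> 3*z <= 5)
The weakest precondition is (h < 4*p + 19 -> 6*z <= -10) and ((not (h < 4*p + 19)) -> 3*z <= 5).
Check whether (not (h < 4*p + 19)) and z = 2 implies it.
Countermodel: at the initial state h = 19, p = 0, z = 2, the precondition holds but the weakest precondition fails.
Answer: invalid


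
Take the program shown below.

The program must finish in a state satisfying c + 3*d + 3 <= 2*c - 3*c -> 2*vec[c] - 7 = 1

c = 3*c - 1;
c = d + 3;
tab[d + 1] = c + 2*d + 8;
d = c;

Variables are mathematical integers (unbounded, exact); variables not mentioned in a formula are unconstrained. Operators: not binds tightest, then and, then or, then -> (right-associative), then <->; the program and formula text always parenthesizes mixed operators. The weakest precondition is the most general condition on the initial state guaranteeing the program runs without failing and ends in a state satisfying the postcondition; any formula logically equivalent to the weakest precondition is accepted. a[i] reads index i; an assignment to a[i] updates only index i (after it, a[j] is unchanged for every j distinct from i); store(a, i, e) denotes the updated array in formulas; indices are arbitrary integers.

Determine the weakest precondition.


Working backward. After the program, the postcondition c + 3*d + 3 <= 2*c - 3*c -> 2*vec[c] - 7 = 1 must hold; in canonical form it is 2*c + 3*d <= -3 -> 2*vec[c] = 8.
Before d := c: 5*c <= -3 -> 2*vec[c] = 8
Before tab[d + 1] := c + 2*d + 8: 5*c <= -3 -> 2*vec[c] = 8
Before c := d + 3: 5*d <= -18 -> 2*vec[d + 3] = 8
Before c := 3*c - 1: 5*d <= -18 -> 2*vec[d + 3] = 8
Answer: WP = 5*d <= -18 -> 2*vec[d + 3] = 8


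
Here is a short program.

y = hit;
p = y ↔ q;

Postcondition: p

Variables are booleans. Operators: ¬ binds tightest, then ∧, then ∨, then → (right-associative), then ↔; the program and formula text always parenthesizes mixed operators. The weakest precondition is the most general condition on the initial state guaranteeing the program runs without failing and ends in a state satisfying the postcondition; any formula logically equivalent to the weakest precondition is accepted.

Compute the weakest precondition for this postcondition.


Working backward. After the program, p must hold.
Before p := y ↔ q: y ↔ q
Before y := hit: hit ↔ q
Answer: WP = hit ↔ q


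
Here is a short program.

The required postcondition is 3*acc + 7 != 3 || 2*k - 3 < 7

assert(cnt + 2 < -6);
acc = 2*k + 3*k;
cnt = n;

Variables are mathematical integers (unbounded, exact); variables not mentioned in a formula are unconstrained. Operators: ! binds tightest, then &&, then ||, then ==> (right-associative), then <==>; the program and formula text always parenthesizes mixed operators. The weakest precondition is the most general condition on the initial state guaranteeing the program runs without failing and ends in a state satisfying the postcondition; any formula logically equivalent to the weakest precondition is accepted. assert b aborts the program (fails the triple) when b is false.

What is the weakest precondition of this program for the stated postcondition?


Working backward. After the program, the postcondition 3*acc + 7 != 3 || 2*k - 3 < 7 must hold; in canonical form it is 3*acc != -4 || 2*k < 10.
Before cnt := n: 3*acc != -4 || 2*k < 10
Before acc := 2*k + 3*k: 15*k != -4 || 2*k < 10
Before assert cnt + 2 < -6: cnt < -8 && (15*k != -4 || 2*k < 10)
Answer: WP = cnt < -8 && (15*k != -4 || 2*k < 10)


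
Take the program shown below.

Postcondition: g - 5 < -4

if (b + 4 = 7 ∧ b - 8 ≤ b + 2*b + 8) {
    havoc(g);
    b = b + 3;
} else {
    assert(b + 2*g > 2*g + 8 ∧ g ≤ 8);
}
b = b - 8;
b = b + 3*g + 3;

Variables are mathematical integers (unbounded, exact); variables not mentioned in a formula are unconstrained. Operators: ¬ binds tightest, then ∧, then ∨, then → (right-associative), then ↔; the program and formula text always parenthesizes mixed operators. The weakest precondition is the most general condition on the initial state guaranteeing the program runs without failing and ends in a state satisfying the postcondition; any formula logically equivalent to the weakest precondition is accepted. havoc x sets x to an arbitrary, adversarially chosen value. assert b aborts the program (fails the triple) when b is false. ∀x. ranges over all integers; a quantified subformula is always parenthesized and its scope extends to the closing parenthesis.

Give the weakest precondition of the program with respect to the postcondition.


Working backward. After the program, the postcondition g - 5 < -4 must hold; in canonical form it is g < 1.
Before b := b + 3*g + 3: g < 1
Before b := b - 8: g < 1
Then branch requires ∀g_1. g_1 < 1; else branch requires b > 8 ∧ g ≤ 8 ∧ g < 1.
Before the if: ((b = 3 ∧ 2*b ≥ -16) → (∀g_1. g_1 < 1)) ∧ ((¬(b = 3 ∧ 2*b ≥ -16)) → (b > 8 ∧ g ≤ 8 ∧ g < 1))
Answer: WP = ((b = 3 ∧ 2*b ≥ -16) → (∀g_1. g_1 < 1)) ∧ ((¬(b = 3 ∧ 2*b ≥ -16)) → (b > 8 ∧ g ≤ 8 ∧ g < 1))


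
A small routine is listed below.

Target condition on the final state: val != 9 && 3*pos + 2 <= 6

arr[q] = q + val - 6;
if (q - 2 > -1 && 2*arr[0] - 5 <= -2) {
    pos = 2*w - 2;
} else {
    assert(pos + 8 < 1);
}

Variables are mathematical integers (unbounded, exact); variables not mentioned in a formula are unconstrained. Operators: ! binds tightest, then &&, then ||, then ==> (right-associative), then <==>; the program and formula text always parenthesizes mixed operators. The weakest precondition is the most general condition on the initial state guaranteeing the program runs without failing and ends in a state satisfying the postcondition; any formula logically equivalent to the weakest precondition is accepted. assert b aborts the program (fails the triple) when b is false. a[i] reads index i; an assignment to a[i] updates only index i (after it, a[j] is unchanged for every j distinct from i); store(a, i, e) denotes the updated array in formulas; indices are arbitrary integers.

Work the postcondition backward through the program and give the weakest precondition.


Working backward. After the program, the postcondition val != 9 && 3*pos + 2 <= 6 must hold; in canonical form it is val != 9 && 3*pos <= 4.
Then branch requires val != 9 && 6*w <= 10; else branch requires pos < -7 && val != 9 && 3*pos <= 4.
Before the if: ((q > 1 && 2*arr[0] <= 3) ==> (val != 9 && 6*w <= 10)) && ((!(q > 1 && 2*arr[0] <= 3)) ==> (pos < -7 && val != 9 && 3*pos <= 4))
Before arr[q] := q + val - 6: ((q > 1 && 2*store(arr, q, q + val - 6)[0] <= 3) ==> (val != 9 && 6*w <= 10)) && ((!(q > 1 && 2*store(arr, q, q + val - 6)[0] <= 3)) ==> (pos < -7 && val != 9 && 3*pos <= 4))
Answer: WP = ((q > 1 && 2*store(arr, q, q + val - 6)[0] <= 3) ==> (val != 9 && 6*w <= 10)) && ((!(q > 1 && 2*store(arr, q, q + val - 6)[0] <= 3)) ==> (pos < -7 && val != 9 && 3*pos <= 4))


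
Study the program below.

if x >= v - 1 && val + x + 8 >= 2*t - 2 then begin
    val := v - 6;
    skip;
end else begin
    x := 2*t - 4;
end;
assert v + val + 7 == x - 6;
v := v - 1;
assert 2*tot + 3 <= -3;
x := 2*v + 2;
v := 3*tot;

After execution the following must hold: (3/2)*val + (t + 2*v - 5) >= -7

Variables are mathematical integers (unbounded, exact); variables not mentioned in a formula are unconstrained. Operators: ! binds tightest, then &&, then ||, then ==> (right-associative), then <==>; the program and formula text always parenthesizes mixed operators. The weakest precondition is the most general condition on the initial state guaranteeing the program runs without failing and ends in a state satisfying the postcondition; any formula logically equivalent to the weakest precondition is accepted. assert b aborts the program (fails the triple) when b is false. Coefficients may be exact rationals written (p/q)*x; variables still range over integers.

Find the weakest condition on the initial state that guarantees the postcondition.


Working backward. After the program, the postcondition (3/2)*val + (t + 2*v - 5) >= -7 must hold; in canonical form it is t + 2*v + (3/2)*val >= -2.
Before v := 3*tot: t + 6*tot + (3/2)*val >= -2
Before x := 2*v + 2: t + 6*tot + (3/2)*val >= -2
Before assert 2*tot + 3 <= -3: 2*tot <= -6 && t + 6*tot + (3/2)*val >= -2
Before v := v - 1: 2*tot <= -6 && t + 6*tot + (3/2)*val >= -2
Before assert v + val + 7 == x - 6: v + val == x - 13 && 2*tot <= -6 && t + 6*tot + (3/2)*val >= -2
Then branch requires 2*v == x - 7 && 2*tot <= -6 && t + 6*tot + (3/2)*v >= 7; else branch requires v + val == 2*t - 17 && 2*tot <= -6 && t + 6*tot + (3/2)*val >= -2.
Before the if: ((x >= v - 1 && val + x >= 2*t - 10) ==> (2*v == x - 7 && 2*tot <= -6 && t + 6*tot + (3/2)*v >= 7)) && ((!(x >= v - 1 && val + x >= 2*t - 10)) ==> (v + val == 2*t - 17 && 2*tot <= -6 && t + 6*tot + (3/2)*val >= -2))
Answer: WP = ((x >= v - 1 && val + x >= 2*t - 10) ==> (2*v == x - 7 && 2*tot <= -6 && t + 6*tot + (3/2)*v >= 7)) && ((!(x >= v - 1 && val + x >= 2*t - 10)) ==> (v + val == 2*t - 17 && 2*tot <= -6 && t + 6*tot + (3/2)*val >= -2))


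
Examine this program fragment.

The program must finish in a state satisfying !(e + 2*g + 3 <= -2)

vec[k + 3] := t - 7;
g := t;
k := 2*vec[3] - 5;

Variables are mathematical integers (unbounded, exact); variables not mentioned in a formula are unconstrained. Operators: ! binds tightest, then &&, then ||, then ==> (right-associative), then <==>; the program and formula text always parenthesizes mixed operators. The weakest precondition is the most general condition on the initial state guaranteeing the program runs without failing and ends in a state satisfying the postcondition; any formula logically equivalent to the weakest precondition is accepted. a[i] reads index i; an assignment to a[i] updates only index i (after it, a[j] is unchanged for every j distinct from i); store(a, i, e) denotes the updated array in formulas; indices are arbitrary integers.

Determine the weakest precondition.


Working backward. After the program, the postcondition !(e + 2*g + 3 <= -2) must hold; in canonical form it is !(e + 2*g <= -5).
Before k := 2*vec[3] - 5: !(e + 2*g <= -5)
Before g := t: !(e + 2*t <= -5)
Before vec[k + 3] := t - 7: !(e + 2*t <= -5)
Answer: WP = !(e + 2*t <= -5)


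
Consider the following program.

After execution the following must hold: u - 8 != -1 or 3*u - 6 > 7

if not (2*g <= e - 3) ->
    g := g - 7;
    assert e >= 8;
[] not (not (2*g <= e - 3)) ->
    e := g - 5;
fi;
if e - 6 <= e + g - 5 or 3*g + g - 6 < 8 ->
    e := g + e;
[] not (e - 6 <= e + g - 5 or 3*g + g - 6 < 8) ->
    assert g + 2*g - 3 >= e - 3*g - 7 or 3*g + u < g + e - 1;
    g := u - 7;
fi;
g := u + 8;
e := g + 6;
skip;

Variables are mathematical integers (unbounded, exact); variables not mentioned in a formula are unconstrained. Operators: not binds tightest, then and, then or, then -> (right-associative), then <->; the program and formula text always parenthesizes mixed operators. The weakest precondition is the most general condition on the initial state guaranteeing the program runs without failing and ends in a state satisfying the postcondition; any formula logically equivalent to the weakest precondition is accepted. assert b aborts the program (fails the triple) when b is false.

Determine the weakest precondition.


Working backward. After the program, the postcondition u - 8 != -1 or 3*u - 6 > 7 must hold; in canonical form it is u != 7 or 3*u > 13.
Before skip: u != 7 or 3*u > 13
Before e := g + 6: u != 7 or 3*u > 13
Before g := u + 8: u != 7 or 3*u > 13
Then branch requires u != 7 or 3*u > 13; else branch requires (6*g >= e - 4 or 2*g + u < e - 1) and (u != 7 or 3*u > 13).
Before the if: ((g >= -1 or 4*g < 14) -> (u != 7 or 3*u > 13)) and ((not (g >= -1 or 4*g < 14)) -> ((6*g >= e - 4 or 2*g + u < e - 1) and (u != 7 or 3*u > 13)))
Then branch requires e >= 8 and ((g >= 6 or 4*g < 42) -> (u != 7 or 3*u > 13)) and ((not (g >= 6 or 4*g < 42)) -> ((6*g >= e + 38 or 2*g + u < e + 13) and (u != 7 or 3*u > 13))); else branch requires ((g >= -1 or 4*g < 14) -> (u != 7 or 3*u > 13)) and ((not (g >= -1 or 4*g < 14)) -> ((5*g >= -9 or g + u < -6) and (u != 7 or 3*u > 13))).
Before the if: ((not (2*g <= e - 3)) -> (e >= 8 and ((g >= 6 or 4*g < 42) -> (u != 7 or 3*u > 13)) and ((not (g >= 6 or 4*g < 42)) -> ((6*g >= e + 38 or 2*g + u < e + 13) and (u != 7 or 3*u > 13))))) and (2*g <= e - 3 -> (((g >= -1 or 4*g < 14) -> (u != 7 or 3*u > 13)) and ((not (g >= -1 or 4*g < 14)) -> ((5*g >= -9 or g + u < -6) and (u != 7 or 3*u > 13)))))
Answer: WP = ((not (2*g <= e - 3)) -> (e >= 8 and ((g >= 6 or 4*g < 42) -> (u != 7 or 3*u > 13)) and ((not (g >= 6 or 4*g < 42)) -> ((6*g >= e + 38 or 2*g + u < e + 13) and (u != 7 or 3*u > 13))))) and (2*g <= e - 3 -> (((g >= -1 or 4*g < 14) -> (u != 7 or 3*u > 13)) and ((not (g >= -1 or 4*g < 14)) -> ((5*g >= -9 or g + u < -6) and (u != 7 or 3*u > 13)))))


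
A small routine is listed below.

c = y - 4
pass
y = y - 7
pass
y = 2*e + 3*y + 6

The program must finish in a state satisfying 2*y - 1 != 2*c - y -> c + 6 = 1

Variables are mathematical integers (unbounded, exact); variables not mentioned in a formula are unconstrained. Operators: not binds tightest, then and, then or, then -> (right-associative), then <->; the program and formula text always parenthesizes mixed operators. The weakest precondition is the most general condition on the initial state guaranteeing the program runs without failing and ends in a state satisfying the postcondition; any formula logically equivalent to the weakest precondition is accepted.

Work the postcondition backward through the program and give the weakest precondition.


Working backward. After the program, the postcondition 2*y - 1 != 2*c - y -> c + 6 = 1 must hold; in canonical form it is 3*y != 2*c + 1 -> c = -5.
Before y := 2*e + 3*y + 6: 6*e + 9*y != 2*c - 17 -> c = -5
Before skip: 6*e + 9*y != 2*c - 17 -> c = -5
Before y := y - 7: 6*e + 9*y != 2*c + 46 -> c = -5
Before skip: 6*e + 9*y != 2*c + 46 -> c = -5
Before c := y - 4: 6*e + 7*y != 38 -> y = -1
Answer: WP = 6*e + 7*y != 38 -> y = -1


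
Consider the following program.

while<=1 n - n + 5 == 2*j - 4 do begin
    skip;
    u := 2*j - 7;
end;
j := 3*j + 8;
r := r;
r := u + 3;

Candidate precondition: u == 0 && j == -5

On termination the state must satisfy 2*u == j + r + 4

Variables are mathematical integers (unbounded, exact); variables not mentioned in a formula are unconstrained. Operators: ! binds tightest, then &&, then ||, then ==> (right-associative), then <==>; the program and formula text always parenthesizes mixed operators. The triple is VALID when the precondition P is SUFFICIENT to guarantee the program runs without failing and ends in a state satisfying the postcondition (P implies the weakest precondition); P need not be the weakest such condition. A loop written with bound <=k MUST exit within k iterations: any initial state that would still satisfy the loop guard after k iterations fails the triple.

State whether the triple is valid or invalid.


Working backward. After the program, 2*u == j + r + 4 must hold.
Before r := u + 3: u == j + 7
Before r := r: u == j + 7
Before j := 3*j + 8: u == 3*j + 15
Before the loop (bound <=1), unroll the exhaustion recursion (WP_0 = exit-now case; WP_j = one more guarded iteration, up to j = 1):
  WP_0: (!(2*j == 9)) && u == 3*j + 15
  WP_1: (2*j == 9 ==> ((!(2*j == 9)) && j == -22)) && ((!(2*j == 9)) ==> u == 3*j + 15)
So before the loop: (2*j == 9 ==> ((!(2*j == 9)) && j == -22)) && ((!(2*j == 9)) ==> u == 3*j + 15)
The weakest precondition is (2*j == 9 ==> ((!(2*j == 9)) && j == -22)) && ((!(2*j == 9)) ==> u == 3*j + 15).
Check whether u == 0 && j == -5 implies it.
Every state satisfying the precondition satisfies the weakest precondition: the implication holds.
Answer: valid


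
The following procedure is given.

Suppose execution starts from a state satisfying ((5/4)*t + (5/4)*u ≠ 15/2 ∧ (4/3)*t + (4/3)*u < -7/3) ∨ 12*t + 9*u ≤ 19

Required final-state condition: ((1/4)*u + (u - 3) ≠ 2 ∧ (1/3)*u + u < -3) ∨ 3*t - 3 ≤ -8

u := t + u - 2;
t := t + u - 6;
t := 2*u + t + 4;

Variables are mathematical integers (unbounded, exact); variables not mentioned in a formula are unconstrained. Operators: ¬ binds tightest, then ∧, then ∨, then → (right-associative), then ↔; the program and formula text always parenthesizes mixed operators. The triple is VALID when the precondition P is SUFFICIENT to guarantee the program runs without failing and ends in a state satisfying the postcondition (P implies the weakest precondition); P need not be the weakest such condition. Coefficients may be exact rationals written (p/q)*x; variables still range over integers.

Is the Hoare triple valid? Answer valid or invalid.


Working backward. After the program, the postcondition ((1/4)*u + (u - 3) ≠ 2 ∧ (1/3)*u + u < -3) ∨ 3*t - 3 ≤ -8 must hold; in canonical form it is ((5/4)*u ≠ 5 ∧ (4/3)*u < -3) ∨ 3*t ≤ -5.
Before t := 2*u + t + 4: ((5/4)*u ≠ 5 ∧ (4/3)*u < -3) ∨ 3*t + 6*u ≤ -17
Before t := t + u - 6: ((5/4)*u ≠ 5 ∧ (4/3)*u < -3) ∨ 3*t + 9*u ≤ 1
Before u := t + u - 2: ((5/4)*t + (5/4)*u ≠ 15/2 ∧ (4/3)*t + (4/3)*u < -1/3) ∨ 12*t + 9*u ≤ 19
The weakest precondition is ((5/4)*t + (5/4)*u ≠ 15/2 ∧ (4/3)*t + (4/3)*u < -1/3) ∨ 12*t + 9*u ≤ 19.
Check whether ((5/4)*t + (5/4)*u ≠ 15/2 ∧ (4/3)*t + (4/3)*u < -7/3) ∨ 12*t + 9*u ≤ 19 implies it.
Every state satisfying the precondition satisfies the weakest precondition: the implication holds.
Answer: valid


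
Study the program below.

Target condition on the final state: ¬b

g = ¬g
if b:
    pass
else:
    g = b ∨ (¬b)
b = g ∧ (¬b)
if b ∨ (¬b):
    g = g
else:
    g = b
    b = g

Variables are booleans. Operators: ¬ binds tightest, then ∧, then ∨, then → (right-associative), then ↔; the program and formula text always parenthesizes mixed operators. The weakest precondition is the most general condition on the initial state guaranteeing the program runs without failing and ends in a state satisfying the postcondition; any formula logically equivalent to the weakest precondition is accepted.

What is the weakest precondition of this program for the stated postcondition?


Working backward. After the program, ¬b must hold.
Then branch requires ¬b; else branch requires ¬b.
Before the if: ¬b
Before b := g ∧ (¬b): ¬(g ∧ (¬b))
Then branch requires ¬(g ∧ (¬b)); else branch requires b.
Before the if: (b → (¬(g ∧ (¬b)))) ∧ ((¬b) → b)
Before g := ¬g: (b → (¬((¬g) ∧ (¬b)))) ∧ ((¬b) → b)
Answer: WP = (b → (¬((¬g) ∧ (¬b)))) ∧ ((¬b) → b)


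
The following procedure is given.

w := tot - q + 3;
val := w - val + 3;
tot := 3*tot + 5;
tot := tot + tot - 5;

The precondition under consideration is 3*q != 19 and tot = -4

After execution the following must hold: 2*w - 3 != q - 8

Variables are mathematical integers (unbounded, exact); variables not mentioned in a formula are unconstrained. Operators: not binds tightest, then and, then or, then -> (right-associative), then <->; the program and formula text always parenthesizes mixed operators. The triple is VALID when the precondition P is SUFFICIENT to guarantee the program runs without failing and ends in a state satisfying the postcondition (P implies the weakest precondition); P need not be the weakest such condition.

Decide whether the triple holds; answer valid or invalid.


Working backward. After the program, the postcondition 2*w - 3 != q - 8 must hold; in canonical form it is 2*w != q - 5.
Before tot := tot + tot - 5: 2*w != q - 5
Before tot := 3*tot + 5: 2*w != q - 5
Before val := w - val + 3: 2*w != q - 5
Before w := tot - q + 3: 2*tot != 3*q - 11
The weakest precondition is 2*tot != 3*q - 11.
Check whether 3*q != 19 and tot = -4 implies it.
Countermodel: at the initial state q = 1, tot = -4, the precondition holds but the weakest precondition fails.
Answer: invalid


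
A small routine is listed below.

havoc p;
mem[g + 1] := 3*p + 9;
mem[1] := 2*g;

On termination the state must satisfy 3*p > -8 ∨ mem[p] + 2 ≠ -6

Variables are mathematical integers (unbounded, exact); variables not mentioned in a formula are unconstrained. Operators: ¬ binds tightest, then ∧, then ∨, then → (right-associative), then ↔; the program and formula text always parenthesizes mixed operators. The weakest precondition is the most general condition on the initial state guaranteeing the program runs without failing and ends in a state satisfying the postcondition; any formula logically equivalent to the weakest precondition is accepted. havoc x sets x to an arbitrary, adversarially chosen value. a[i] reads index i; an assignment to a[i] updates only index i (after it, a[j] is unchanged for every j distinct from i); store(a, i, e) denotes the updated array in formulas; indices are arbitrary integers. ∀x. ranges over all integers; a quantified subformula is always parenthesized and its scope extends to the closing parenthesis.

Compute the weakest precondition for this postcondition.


Working backward. After the program, the postcondition 3*p > -8 ∨ mem[p] + 2 ≠ -6 must hold; in canonical form it is 3*p > -8 ∨ mem[p] ≠ -8.
Before mem[1] := 2*g: 3*p > -8 ∨ store(mem, 1, 2*g)[p] ≠ -8
Before mem[g + 1] := 3*p + 9: 3*p > -8 ∨ store(store(mem, g + 1, 3*p + 9), 1, 2*g)[p] ≠ -8
Before havoc p: ∀p_1. (3*p_1 > -8 ∨ store(store(mem, g + 1, 3*p_1 + 9), 1, 2*g)[p_1] ≠ -8)
Answer: WP = ∀p_1. (3*p_1 > -8 ∨ store(store(mem, g + 1, 3*p_1 + 9), 1, 2*g)[p_1] ≠ -8)


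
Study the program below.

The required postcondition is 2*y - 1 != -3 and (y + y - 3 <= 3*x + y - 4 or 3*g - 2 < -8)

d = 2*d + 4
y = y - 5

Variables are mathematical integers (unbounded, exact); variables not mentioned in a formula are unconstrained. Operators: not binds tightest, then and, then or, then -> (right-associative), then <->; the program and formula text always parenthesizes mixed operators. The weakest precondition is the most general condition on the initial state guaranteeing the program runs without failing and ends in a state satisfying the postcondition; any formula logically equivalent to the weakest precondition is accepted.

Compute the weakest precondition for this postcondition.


Working backward. After the program, the postcondition 2*y - 1 != -3 and (y + y - 3 <= 3*x + y - 4 or 3*g - 2 < -8) must hold; in canonical form it is 2*y != -2 and (y <= 3*x - 1 or 3*g < -6).
Before y := y - 5: 2*y != 8 and (y <= 3*x + 4 or 3*g < -6)
Before d := 2*d + 4: 2*y != 8 and (y <= 3*x + 4 or 3*g < -6)
Answer: WP = 2*y != 8 and (y <= 3*x + 4 or 3*g < -6)
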